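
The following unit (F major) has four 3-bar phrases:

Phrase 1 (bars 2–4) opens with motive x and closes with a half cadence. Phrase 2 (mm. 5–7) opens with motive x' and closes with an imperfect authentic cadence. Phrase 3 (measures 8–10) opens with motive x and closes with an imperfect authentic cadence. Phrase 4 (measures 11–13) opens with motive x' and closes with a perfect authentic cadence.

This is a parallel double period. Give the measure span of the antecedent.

In a double period the first pair of phrases (ending imperfect authentic cadence) is the large antecedent and the second pair (ending perfect authentic cadence) is the large consequent; the antecedent is measures 2–7.

measures 2–7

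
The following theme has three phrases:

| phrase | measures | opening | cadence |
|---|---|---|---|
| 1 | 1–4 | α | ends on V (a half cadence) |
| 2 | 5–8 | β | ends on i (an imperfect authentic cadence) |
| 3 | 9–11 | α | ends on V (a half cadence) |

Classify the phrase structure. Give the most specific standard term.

The final phrase closes with a half cadence, which is not stronger than the preceding imperfect authentic cadence; the 3 phrases lack an overall antecedent–consequent design and so form a phrase group.

phrase group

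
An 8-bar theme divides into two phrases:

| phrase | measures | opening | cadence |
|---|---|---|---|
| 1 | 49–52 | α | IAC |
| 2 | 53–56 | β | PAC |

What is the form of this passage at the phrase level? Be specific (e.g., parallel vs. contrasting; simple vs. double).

Phrase 1 ends with an imperfect authentic cadence (weaker) and phrase 2 with a perfect authentic cadence (stronger): antecedent + consequent = a period.
The two phrases open with different material (α / β), so the period is contrasting.

contrasting period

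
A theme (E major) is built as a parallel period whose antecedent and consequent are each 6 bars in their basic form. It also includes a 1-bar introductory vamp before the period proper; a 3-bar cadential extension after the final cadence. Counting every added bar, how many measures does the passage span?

Basic parallel period: 6 + 6 = 12 bars.
12 (basic form) + 1 (introduction) + 3 (cadential extension) = 16.

16 measures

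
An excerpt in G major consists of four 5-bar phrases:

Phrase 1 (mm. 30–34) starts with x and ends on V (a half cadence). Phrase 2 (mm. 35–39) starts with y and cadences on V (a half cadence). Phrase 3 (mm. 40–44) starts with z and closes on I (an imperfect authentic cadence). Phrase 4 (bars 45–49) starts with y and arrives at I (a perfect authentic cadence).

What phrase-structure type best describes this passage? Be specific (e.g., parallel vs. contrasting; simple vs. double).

contrasting double period

Four phrases in two halves: the first half (mm. 30–39) ends with a half cadence, the second (measures 40–49) with a perfect authentic cadence — a large antecedent–consequent pair, i.e. a double period.
Phrase 3 begins with different material from phrase 1, making it contrasting.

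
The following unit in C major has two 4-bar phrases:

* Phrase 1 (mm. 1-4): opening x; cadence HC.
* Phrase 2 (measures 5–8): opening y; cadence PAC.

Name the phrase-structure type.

contrasting period

Phrase 1 ends with a half cadence (weaker) and phrase 2 with a perfect authentic cadence (stronger): antecedent + consequent = a period.
The two phrases open with different material (x / y), so the period is contrasting.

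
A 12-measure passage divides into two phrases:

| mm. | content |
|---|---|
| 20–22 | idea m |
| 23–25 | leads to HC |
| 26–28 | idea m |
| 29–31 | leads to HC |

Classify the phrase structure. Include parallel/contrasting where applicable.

repeated phrase

Both phrases have the same opening (m) and the same cadence (half cadence): the second is a restatement, not a consequent, so this is a repeated phrase rather than a period.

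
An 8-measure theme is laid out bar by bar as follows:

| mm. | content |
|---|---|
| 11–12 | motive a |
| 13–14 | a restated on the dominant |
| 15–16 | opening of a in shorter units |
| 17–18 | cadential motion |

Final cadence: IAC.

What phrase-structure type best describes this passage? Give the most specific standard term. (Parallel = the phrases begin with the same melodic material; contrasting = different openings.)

Basic idea (measures 11-12) + its repetition (measures 13–14) form the presentation; fragmentation and cadence (bars 15–18) form the continuation — the 8-bar whole is a sentence.

sentence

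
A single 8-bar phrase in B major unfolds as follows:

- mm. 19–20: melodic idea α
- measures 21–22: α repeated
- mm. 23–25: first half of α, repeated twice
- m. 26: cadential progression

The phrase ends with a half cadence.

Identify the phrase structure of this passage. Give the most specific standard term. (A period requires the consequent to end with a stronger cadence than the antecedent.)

Basic idea (bars 19–20) + its repetition (measures 21-22) form the presentation; fragmentation and cadence (bars 23-26) form the continuation — the 8-bar whole is a sentence.

sentence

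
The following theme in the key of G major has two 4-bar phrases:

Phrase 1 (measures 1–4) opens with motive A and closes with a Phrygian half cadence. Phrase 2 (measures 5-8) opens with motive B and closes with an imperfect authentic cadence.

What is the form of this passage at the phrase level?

Phrase 1 ends with a Phrygian half cadence (weaker) and phrase 2 with an imperfect authentic cadence (stronger): antecedent + consequent = a period.
The two phrases open with different material (A / B), so the period is contrasting.

contrasting period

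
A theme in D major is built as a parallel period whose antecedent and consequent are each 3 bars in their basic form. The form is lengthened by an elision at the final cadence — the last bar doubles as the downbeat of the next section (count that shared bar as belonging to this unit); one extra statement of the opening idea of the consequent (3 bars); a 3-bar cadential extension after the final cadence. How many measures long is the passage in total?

Basic parallel period: 3 + 3 = 6 bars.
6 (basic form) + 3 (extra statement) + 3 (cadential extension) = 12.
The elision shares a bar with the next section but does not change this unit's count.

12 measures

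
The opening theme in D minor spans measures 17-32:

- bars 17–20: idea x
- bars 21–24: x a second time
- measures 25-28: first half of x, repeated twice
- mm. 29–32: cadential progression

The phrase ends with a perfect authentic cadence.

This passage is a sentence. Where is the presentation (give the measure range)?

The presentation of a sentence is the basic idea (mm. 17-20) plus its repetition (mm. 21–24); the presentation is therefore mm. 17–24.

measures 17–24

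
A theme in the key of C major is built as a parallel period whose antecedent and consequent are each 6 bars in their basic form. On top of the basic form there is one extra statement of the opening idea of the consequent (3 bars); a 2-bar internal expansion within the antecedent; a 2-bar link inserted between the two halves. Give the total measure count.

Basic parallel period: 6 + 6 = 12 bars.
12 (basic form) + 3 (extra statement) + 2 (internal expansion) + 2 (link) = 19.

19 measures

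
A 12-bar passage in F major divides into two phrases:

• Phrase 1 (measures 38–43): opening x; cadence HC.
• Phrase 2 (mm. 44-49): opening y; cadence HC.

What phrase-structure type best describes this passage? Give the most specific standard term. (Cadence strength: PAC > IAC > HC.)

The second phrase closes with a half cadence, which is not stronger than the first phrase's half cadence; without a weak→strong cadential pair there is no antecedent–consequent relationship, so this is a phrase group rather than a period.

phrase group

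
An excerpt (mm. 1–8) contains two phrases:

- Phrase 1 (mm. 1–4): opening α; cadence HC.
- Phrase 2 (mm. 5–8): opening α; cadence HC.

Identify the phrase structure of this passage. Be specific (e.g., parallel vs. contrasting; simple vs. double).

Both phrases have the same opening (α) and the same cadence (half cadence): the second is a restatement, not a consequent, so this is a repeated phrase rather than a period.

repeated phrase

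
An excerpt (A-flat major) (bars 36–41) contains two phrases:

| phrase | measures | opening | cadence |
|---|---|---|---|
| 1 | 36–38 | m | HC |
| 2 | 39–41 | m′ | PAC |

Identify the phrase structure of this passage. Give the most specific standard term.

parallel period

Phrase 1 ends with a half cadence (weaker) and phrase 2 with a perfect authentic cadence (stronger): antecedent + consequent = a period.
The two phrases open with the same material (m / m′), so the period is parallel.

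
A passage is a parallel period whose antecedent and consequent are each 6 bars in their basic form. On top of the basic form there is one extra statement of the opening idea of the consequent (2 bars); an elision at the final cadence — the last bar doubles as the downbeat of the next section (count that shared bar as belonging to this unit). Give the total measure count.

14 measures

Basic parallel period: 6 + 6 = 12 bars.
12 (basic form) + 2 (extra statement) = 14.
The elision shares a bar with the next section but does not change this unit's count.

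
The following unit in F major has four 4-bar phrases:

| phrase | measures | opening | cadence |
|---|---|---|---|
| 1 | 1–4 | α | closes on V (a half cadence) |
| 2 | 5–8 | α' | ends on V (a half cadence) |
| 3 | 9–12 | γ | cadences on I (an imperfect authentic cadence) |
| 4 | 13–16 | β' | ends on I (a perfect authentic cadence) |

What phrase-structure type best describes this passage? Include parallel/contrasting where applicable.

contrasting double period

Four phrases in two halves: the first half (mm. 1-8) ends with a half cadence, the second (mm. 9-16) with a perfect authentic cadence — a large antecedent–consequent pair, i.e. a double period.
Phrase 3 begins with different material from phrase 1, making it contrasting.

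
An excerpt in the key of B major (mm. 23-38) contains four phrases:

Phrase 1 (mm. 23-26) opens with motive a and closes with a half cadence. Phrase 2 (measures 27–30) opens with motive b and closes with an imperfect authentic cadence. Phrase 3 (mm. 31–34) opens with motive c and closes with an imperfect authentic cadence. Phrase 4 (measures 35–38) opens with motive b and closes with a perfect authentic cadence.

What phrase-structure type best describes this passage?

Four phrases in two halves: the first half (mm. 23–30) ends with an imperfect authentic cadence, the second (measures 31–38) with a perfect authentic cadence — a large antecedent–consequent pair, i.e. a double period.
Phrase 3 begins with different material from phrase 1, making it contrasting.

contrasting double period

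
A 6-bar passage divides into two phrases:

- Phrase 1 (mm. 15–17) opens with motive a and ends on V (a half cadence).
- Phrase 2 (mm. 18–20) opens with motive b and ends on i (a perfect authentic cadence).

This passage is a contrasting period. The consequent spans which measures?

The antecedent is the phrase ending with the weaker cadence (half cadence, phrase 1) and the consequent the one ending more conclusively (perfect authentic cadence, phrase 2); the consequent is mm. 18-20.

measures 18–20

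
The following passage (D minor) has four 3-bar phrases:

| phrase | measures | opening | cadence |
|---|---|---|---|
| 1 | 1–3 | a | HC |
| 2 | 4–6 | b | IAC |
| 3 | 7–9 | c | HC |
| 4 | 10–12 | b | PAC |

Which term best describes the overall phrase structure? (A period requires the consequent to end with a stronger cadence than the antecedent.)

Four phrases in two halves: the first half (measures 1-6) ends with an imperfect authentic cadence, the second (bars 7–12) with a perfect authentic cadence — a large antecedent–consequent pair, i.e. a double period.
Phrase 3 begins with different material from phrase 1, making it contrasting.

contrasting double period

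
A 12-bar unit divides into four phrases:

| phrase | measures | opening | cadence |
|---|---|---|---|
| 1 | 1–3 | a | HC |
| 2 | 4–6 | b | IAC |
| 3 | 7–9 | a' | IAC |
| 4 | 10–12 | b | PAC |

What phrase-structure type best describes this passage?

parallel double period

Four phrases in two halves: the first half (measures 1–6) ends with an imperfect authentic cadence, the second (mm. 7-12) with a perfect authentic cadence — a large antecedent–consequent pair, i.e. a double period.
Phrase 3 begins with the same material as phrase 1, making it parallel.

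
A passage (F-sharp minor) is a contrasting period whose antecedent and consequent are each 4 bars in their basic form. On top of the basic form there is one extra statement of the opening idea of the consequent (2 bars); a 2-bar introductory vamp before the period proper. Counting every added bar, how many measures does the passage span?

Basic contrasting period: 4 + 4 = 8 bars.
8 (basic form) + 2 (extra statement) + 2 (introduction) = 12.

12 measures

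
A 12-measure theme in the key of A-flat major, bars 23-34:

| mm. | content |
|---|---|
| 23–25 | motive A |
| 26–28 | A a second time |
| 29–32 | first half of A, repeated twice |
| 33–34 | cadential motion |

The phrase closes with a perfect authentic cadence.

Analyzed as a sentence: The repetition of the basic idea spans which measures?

measures 26–28

The presentation of a sentence is the basic idea (measures 23–25) plus its repetition (mm. 26–28); the repetition of the basic idea is therefore measures 26–28.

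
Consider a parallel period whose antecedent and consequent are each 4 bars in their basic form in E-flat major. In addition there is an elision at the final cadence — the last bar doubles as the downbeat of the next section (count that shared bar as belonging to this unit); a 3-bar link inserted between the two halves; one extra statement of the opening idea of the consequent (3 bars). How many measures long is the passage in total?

Basic parallel period: 4 + 4 = 8 bars.
8 (basic form) + 3 (link) + 3 (extra statement) = 14.
The elision shares a bar with the next section but does not change this unit's count.

14 measures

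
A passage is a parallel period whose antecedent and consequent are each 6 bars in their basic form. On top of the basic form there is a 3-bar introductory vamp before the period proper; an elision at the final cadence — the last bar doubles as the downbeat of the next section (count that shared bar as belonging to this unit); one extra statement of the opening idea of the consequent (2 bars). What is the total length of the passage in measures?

17 measures

Basic parallel period: 6 + 6 = 12 bars.
12 (basic form) + 3 (introduction) + 2 (extra statement) = 17.
The elision shares a bar with the next section but does not change this unit's count.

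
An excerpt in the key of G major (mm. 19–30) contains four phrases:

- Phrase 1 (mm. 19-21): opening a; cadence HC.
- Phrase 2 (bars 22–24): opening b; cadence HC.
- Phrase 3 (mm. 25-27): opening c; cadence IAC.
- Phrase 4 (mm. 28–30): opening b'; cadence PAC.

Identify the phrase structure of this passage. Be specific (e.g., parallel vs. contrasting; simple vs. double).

Four phrases in two halves: the first half (bars 19–24) ends with a half cadence, the second (measures 25-30) with a perfect authentic cadence — a large antecedent–consequent pair, i.e. a double period.
Phrase 3 begins with different material from phrase 1, making it contrasting.

contrasting double period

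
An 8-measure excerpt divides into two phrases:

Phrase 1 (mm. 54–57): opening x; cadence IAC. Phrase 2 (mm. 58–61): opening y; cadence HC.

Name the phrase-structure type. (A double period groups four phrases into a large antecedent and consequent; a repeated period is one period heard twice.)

The second phrase closes with a half cadence, which is not stronger than the first phrase's imperfect authentic cadence; without a weak→strong cadential pair there is no antecedent–consequent relationship, so this is a phrase group rather than a period.

phrase group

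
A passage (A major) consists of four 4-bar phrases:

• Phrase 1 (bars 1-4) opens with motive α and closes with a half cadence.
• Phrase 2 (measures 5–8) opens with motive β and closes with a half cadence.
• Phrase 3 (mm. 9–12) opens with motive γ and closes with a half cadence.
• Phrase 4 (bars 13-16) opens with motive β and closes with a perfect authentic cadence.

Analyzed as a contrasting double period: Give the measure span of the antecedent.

In a double period the four phrases pair into a large antecedent (phrases 1–2, ending half cadence) and a large consequent (phrases 3–4, ending perfect authentic cadence). The antecedent spans bars 1–8.

measures 1–8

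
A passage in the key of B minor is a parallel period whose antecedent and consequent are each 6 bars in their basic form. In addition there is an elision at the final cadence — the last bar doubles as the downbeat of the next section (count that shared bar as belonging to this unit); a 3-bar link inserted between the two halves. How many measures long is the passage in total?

15 measures

Basic parallel period: 6 + 6 = 12 bars.
12 (basic form) + 3 (link) = 15.
The elision shares a bar with the next section but does not change this unit's count.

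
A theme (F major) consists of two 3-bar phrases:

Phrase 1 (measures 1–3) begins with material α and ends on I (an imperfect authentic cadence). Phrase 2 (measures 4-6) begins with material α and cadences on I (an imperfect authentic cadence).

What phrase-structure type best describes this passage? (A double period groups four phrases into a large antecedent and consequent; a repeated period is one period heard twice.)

repeated phrase

Both phrases have the same opening (α) and the same cadence (imperfect authentic cadence): the second is a restatement, not a consequent, so this is a repeated phrase rather than a period.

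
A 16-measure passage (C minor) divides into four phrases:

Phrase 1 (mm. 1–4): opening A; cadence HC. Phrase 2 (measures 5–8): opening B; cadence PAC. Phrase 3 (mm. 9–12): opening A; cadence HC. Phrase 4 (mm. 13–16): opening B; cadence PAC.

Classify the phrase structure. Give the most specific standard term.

repeated period

The cadence pattern HC–PAC–HC–PAC is weak–strong twice, and phrases 3–4 restate phrases 1–2: a period heard twice, not a double period (which would end weakly at phrase 2).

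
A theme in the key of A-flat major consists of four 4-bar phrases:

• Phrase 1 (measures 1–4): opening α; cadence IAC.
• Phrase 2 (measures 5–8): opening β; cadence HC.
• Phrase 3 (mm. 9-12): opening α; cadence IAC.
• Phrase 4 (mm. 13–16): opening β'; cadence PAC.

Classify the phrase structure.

parallel double period

Four phrases in two halves: the first half (measures 1–8) ends with a half cadence, the second (bars 9–16) with a perfect authentic cadence — a large antecedent–consequent pair, i.e. a double period.
Phrase 3 begins with the same material as phrase 1, making it parallel.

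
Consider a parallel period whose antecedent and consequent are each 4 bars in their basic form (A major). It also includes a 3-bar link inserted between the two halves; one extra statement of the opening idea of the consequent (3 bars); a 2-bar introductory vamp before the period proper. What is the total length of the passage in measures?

Basic parallel period: 4 + 4 = 8 bars.
8 (basic form) + 3 (link) + 3 (extra statement) + 2 (introduction) = 16.

16 measures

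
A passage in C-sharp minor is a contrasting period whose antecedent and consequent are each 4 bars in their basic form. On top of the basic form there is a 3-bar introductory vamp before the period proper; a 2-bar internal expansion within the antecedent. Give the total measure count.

Basic contrasting period: 4 + 4 = 8 bars.
8 (basic form) + 3 (introduction) + 2 (internal expansion) = 13.

13 measures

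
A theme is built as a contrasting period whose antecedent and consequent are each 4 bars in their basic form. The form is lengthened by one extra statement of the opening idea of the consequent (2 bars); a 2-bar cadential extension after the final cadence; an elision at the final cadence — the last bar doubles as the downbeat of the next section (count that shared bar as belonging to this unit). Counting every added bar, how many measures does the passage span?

Basic contrasting period: 4 + 4 = 8 bars.
8 (basic form) + 2 (extra statement) + 2 (cadential extension) = 12.
The elision shares a bar with the next section but does not change this unit's count.

12 measures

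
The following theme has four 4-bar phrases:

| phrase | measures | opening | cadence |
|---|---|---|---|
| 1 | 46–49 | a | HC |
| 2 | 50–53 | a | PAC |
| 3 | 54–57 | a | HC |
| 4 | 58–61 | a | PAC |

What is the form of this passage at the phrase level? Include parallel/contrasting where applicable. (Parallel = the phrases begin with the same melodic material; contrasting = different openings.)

repeated period

The cadence pattern HC–PAC–HC–PAC is weak–strong twice, and phrases 3–4 restate phrases 1–2: a period heard twice, not a double period (which would end weakly at phrase 2).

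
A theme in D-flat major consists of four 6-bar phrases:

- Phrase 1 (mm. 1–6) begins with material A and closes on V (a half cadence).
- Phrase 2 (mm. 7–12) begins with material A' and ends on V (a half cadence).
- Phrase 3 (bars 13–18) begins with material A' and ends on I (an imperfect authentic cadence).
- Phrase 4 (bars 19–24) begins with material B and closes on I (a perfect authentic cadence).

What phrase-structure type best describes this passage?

parallel double period

Four phrases in two halves: the first half (bars 1–12) ends with a half cadence, the second (bars 13–24) with a perfect authentic cadence — a large antecedent–consequent pair, i.e. a double period.
Phrase 3 begins with the same material as phrase 1, making it parallel.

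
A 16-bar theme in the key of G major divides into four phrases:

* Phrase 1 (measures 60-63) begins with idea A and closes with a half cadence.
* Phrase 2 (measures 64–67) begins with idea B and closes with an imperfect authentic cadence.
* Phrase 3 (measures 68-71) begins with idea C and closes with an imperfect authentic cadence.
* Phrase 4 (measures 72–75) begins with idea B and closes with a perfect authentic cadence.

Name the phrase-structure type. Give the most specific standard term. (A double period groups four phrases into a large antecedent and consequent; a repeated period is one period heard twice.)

contrasting double period

Four phrases in two halves: the first half (mm. 60–67) ends with an imperfect authentic cadence, the second (mm. 68–75) with a perfect authentic cadence — a large antecedent–consequent pair, i.e. a double period.
Phrase 3 begins with different material from phrase 1, making it contrasting.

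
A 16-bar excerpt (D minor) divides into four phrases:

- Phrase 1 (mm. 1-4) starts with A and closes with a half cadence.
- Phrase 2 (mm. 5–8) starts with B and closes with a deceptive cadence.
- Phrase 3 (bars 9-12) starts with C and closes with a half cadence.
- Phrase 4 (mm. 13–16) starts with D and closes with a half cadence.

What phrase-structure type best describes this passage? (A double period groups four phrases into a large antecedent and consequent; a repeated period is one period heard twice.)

phrase group

Phrase 4 ends with a half cadence, no stronger than phrase 2's deceptive cadence, so the four phrases do not form a double period; nor do phrases 3–4 duplicate 1–2, so it is not a repeated period. With no phrase reaching a conclusive cadence, the passage is a phrase group.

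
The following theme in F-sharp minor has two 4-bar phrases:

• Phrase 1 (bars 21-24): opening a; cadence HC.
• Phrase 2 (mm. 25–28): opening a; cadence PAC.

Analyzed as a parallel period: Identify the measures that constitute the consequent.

The antecedent is the phrase ending with the weaker cadence (half cadence, phrase 1) and the consequent the one ending more conclusively (perfect authentic cadence, phrase 2); the consequent is measures 25-28.

measures 25–28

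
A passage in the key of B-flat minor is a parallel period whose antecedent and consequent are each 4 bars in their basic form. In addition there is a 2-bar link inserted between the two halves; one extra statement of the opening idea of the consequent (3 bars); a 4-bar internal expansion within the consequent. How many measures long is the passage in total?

Basic parallel period: 4 + 4 = 8 bars.
8 (basic form) + 2 (link) + 3 (extra statement) + 4 (internal expansion) = 17.

17 measures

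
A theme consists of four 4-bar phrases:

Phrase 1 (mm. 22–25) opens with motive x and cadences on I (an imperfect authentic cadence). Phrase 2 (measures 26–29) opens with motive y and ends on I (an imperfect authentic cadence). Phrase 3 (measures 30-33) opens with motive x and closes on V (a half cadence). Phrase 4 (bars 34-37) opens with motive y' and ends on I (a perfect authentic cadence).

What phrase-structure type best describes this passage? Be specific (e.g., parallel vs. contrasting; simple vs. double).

Four phrases in two halves: the first half (mm. 22–29) ends with an imperfect authentic cadence, the second (mm. 30-37) with a perfect authentic cadence — a large antecedent–consequent pair, i.e. a double period.
Phrase 3 begins with the same material as phrase 1, making it parallel.

parallel double period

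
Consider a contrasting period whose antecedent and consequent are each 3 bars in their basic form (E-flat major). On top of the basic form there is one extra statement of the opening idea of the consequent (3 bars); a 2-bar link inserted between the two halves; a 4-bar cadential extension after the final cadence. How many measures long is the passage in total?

15 measures

Basic contrasting period: 3 + 3 = 6 bars.
6 (basic form) + 3 (extra statement) + 2 (link) + 4 (cadential extension) = 15.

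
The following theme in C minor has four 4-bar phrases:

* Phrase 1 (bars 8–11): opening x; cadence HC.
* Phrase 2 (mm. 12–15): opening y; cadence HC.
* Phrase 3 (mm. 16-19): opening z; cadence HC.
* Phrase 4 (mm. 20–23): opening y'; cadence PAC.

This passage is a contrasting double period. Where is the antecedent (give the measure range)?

measures 8–15

In a double period the four phrases pair into a large antecedent (phrases 1–2, ending half cadence) and a large consequent (phrases 3–4, ending perfect authentic cadence). The antecedent spans bars 8–15.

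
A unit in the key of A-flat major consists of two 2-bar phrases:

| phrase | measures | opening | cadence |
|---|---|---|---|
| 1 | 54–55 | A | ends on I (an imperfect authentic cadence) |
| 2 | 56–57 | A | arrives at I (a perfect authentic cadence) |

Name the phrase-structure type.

Phrase 1 ends with an imperfect authentic cadence (weaker) and phrase 2 with a perfect authentic cadence (stronger): antecedent + consequent = a period.
The two phrases open with the same material (A / A), so the period is parallel.

parallel period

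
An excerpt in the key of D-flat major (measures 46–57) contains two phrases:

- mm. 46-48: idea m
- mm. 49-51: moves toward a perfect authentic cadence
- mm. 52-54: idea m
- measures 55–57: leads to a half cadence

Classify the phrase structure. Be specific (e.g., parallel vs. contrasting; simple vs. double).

phrase group

The second phrase closes with a half cadence, which is not stronger than the first phrase's perfect authentic cadence; without a weak→strong cadential pair there is no antecedent–consequent relationship, so this is a phrase group rather than a period.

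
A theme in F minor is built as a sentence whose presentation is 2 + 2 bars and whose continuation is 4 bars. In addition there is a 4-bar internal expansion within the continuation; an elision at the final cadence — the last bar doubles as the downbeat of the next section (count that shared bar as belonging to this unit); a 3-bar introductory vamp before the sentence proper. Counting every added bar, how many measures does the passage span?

15 measures

Basic sentence: 2 + 2 + 4 = 8 bars.
8 (basic form) + 4 (internal expansion) + 3 (introduction) = 15.
The elision shares a bar with the next section but does not change this unit's count.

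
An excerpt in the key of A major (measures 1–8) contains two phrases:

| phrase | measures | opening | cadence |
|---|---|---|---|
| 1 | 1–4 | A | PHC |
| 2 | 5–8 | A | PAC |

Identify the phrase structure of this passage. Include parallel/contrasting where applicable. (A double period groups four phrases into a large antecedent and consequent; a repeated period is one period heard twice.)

parallel period

Phrase 1 ends with a Phrygian half cadence (weaker) and phrase 2 with a perfect authentic cadence (stronger): antecedent + consequent = a period.
The two phrases open with the same material (A / A), so the period is parallel.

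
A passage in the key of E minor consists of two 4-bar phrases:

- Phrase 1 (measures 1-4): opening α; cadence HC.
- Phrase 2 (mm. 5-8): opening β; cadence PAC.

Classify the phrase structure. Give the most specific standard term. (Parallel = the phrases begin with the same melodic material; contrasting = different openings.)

contrasting period

Phrase 1 ends with a half cadence (weaker) and phrase 2 with a perfect authentic cadence (stronger): antecedent + consequent = a period.
The two phrases open with different material (α / β), so the period is contrasting.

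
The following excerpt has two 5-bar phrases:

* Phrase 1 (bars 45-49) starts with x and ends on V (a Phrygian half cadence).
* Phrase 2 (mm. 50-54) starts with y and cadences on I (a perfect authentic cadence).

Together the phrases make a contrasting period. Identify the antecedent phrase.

The phrase ending with the weaker cadence (Phrygian half cadence) is the antecedent; the one ending more conclusively (perfect authentic cadence) is the consequent. The antecedent is phrase 1.

phrase 1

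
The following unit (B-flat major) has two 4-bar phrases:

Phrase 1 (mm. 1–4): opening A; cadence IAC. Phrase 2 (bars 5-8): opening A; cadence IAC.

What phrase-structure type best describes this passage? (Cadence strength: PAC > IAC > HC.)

Both phrases have the same opening (A) and the same cadence (imperfect authentic cadence): the second is a restatement, not a consequent, so this is a repeated phrase rather than a period.

repeated phrase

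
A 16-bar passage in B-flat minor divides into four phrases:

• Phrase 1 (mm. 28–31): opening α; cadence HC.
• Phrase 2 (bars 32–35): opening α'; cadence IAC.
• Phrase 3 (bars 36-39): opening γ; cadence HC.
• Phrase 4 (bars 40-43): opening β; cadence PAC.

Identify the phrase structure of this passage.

Four phrases in two halves: the first half (measures 28-35) ends with an imperfect authentic cadence, the second (mm. 36-43) with a perfect authentic cadence — a large antecedent–consequent pair, i.e. a double period.
Phrase 3 begins with different material from phrase 1, making it contrasting.

contrasting double period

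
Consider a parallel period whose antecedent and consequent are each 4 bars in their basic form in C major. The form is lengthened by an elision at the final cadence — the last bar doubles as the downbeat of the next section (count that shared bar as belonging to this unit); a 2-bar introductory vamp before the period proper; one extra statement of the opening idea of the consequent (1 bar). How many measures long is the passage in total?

Basic parallel period: 4 + 4 = 8 bars.
8 (basic form) + 2 (introduction) + 1 (extra statement) = 11.
The elision shares a bar with the next section but does not change this unit's count.

11 measures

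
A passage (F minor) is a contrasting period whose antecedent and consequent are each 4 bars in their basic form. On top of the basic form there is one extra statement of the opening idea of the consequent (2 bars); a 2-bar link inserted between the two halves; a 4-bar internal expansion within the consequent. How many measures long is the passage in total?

Basic contrasting period: 4 + 4 = 8 bars.
8 (basic form) + 2 (extra statement) + 2 (link) + 4 (internal expansion) = 16.

16 measures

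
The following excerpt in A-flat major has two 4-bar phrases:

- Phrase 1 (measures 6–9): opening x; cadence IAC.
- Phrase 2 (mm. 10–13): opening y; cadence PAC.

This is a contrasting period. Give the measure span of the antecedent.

The phrase ending with the weaker cadence (imperfect authentic cadence) is the antecedent; the one ending more conclusively (perfect authentic cadence) is the consequent. The antecedent is measures 6–9.

measures 6–9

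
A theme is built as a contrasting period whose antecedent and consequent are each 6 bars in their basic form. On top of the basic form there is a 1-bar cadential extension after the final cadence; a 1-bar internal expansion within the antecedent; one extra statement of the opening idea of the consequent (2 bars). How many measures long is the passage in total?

Basic contrasting period: 6 + 6 = 12 bars.
12 (basic form) + 1 (cadential extension) + 1 (internal expansion) + 2 (extra statement) = 16.

16 measures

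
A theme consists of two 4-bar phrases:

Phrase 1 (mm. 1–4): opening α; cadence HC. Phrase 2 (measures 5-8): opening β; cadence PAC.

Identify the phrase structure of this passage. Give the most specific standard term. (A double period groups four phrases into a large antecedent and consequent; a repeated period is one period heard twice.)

contrasting period

Phrase 1 ends with a half cadence (weaker) and phrase 2 with a perfect authentic cadence (stronger): antecedent + consequent = a period.
The two phrases open with different material (α / β), so the period is contrasting.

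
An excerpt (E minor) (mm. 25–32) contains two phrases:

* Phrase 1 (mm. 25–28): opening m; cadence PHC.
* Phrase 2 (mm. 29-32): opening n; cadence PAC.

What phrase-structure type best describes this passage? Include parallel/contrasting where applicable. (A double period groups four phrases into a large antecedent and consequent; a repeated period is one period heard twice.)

Phrase 1 ends with a Phrygian half cadence (weaker) and phrase 2 with a perfect authentic cadence (stronger): antecedent + consequent = a period.
The two phrases open with different material (m / n), so the period is contrasting.

contrasting period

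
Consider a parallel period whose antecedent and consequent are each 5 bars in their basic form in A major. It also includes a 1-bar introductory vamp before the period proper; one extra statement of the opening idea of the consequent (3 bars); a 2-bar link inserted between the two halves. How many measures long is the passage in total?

Basic parallel period: 5 + 5 = 10 bars.
10 (basic form) + 1 (introduction) + 3 (extra statement) + 2 (link) = 16.

16 measures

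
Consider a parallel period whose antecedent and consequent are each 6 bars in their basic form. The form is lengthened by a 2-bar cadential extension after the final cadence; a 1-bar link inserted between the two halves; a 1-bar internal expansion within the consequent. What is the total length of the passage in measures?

16 measures

Basic parallel period: 6 + 6 = 12 bars.
12 (basic form) + 2 (cadential extension) + 1 (link) + 1 (internal expansion) = 16.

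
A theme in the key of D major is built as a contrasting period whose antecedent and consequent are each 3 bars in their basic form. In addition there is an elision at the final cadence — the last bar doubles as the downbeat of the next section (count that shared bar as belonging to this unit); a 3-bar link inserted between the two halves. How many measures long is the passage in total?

Basic contrasting period: 3 + 3 = 6 bars.
6 (basic form) + 3 (link) = 9.
The elision shares a bar with the next section but does not change this unit's count.

9 measures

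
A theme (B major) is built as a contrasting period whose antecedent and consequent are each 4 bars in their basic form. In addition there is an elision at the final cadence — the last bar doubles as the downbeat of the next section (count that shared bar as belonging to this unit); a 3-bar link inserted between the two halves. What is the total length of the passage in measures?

Basic contrasting period: 4 + 4 = 8 bars.
8 (basic form) + 3 (link) = 11.
The elision shares a bar with the next section but does not change this unit's count.

11 measures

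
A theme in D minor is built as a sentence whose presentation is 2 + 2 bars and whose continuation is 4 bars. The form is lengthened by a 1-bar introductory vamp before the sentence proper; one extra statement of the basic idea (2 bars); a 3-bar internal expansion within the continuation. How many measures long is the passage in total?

Basic sentence: 2 + 2 + 4 = 8 bars.
8 (basic form) + 1 (introduction) + 2 (extra statement) + 3 (internal expansion) = 14.

14 measures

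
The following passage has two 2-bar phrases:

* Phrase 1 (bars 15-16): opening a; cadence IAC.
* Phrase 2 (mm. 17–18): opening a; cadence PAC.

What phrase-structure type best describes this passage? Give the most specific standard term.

parallel period

Phrase 1 ends with an imperfect authentic cadence (weaker) and phrase 2 with a perfect authentic cadence (stronger): antecedent + consequent = a period.
The two phrases open with the same material (a / a), so the period is parallel.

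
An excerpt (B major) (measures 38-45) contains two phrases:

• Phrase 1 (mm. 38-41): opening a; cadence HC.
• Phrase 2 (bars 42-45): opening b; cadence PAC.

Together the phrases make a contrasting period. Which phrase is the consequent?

phrase 2

The phrase ending with the weaker cadence (half cadence) is the antecedent; the one ending more conclusively (perfect authentic cadence) is the consequent. The consequent is phrase 2.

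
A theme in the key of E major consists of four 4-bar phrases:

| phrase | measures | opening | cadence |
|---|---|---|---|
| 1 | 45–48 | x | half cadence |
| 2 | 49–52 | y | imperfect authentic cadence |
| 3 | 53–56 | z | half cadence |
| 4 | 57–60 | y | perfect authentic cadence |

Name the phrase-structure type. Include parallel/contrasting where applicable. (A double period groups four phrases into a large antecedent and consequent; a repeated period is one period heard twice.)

contrasting double period

Four phrases in two halves: the first half (measures 45–52) ends with an imperfect authentic cadence, the second (mm. 53–60) with a perfect authentic cadence — a large antecedent–consequent pair, i.e. a double period.
Phrase 3 begins with different material from phrase 1, making it contrasting.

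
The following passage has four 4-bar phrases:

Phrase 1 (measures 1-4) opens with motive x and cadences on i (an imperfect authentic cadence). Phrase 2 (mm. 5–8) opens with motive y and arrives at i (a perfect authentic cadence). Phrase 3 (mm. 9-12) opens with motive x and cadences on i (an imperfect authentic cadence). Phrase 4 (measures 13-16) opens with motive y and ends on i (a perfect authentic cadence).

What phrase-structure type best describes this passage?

The cadence pattern IAC–PAC–IAC–PAC is weak–strong twice, and phrases 3–4 restate phrases 1–2: a period heard twice, not a double period (which would end weakly at phrase 2).

repeated period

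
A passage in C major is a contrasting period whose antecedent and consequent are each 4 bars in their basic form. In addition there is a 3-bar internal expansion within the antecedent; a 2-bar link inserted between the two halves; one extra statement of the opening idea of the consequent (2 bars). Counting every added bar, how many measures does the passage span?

15 measures

Basic contrasting period: 4 + 4 = 8 bars.
8 (basic form) + 3 (internal expansion) + 2 (link) + 2 (extra statement) = 15.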